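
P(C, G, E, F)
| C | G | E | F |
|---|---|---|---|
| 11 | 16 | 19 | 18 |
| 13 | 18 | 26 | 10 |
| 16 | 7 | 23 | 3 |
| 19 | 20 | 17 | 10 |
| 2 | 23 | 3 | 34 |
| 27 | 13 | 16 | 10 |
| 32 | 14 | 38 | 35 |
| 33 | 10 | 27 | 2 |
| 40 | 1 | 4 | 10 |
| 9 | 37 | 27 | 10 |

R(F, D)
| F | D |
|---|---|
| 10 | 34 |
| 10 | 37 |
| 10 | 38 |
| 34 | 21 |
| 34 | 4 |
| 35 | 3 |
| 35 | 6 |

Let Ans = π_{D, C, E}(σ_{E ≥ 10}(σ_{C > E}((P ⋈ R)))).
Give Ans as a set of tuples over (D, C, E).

{(34, 19, 17), (34, 27, 16), (37, 19, 17), (37, 27, 16), (38, 19, 17), (38, 27, 16)}

P ⋈ R (natural join on F): {(13, 18, 26, 10, 34), (13, 18, 26, 10, 37), (13, 18, 26, 10, 38), (19, 20, 17, 10, 34), (19, 20, 17, 10, 37), (19, 20, 17, 10, 38), (2, 23, 3, 34, 21), (2, 23, 3, 34, 4), (27, 13, 16, 10, 34), (27, 13, 16, 10, 37), (27, 13, 16, 10, 38), (32, 14, 38, 35, 3), (32, 14, 38, 35, 6), (40, 1, 4, 10, 34), (40, 1, 4, 10, 37), (40, 1, 4, 10, 38), (9, 37, 27, 10, 34), (9, 37, 27, 10, 37), (9, 37, 27, 10, 38)}
σ[C > E]: keep tuples satisfying C > E → {(19, 20, 17, 10, 34), (19, 20, 17, 10, 37), (19, 20, 17, 10, 38), (27, 13, 16, 10, 34), (27, 13, 16, 10, 37), (27, 13, 16, 10, 38), (40, 1, 4, 10, 34), (40, 1, 4, 10, 37), (40, 1, 4, 10, 38)}
σ[E ≥ 10]: keep tuples satisfying E ≥ 10 → {(19, 20, 17, 10, 34), (19, 20, 17, 10, 37), (19, 20, 17, 10, 38), (27, 13, 16, 10, 34), (27, 13, 16, 10, 37), (27, 13, 16, 10, 38)}
π[D, C, E]: project onto (D, C, E) → {(34, 19, 17), (34, 27, 16), (37, 19, 17), (37, 27, 16), (38, 19, 17), (38, 27, 16)}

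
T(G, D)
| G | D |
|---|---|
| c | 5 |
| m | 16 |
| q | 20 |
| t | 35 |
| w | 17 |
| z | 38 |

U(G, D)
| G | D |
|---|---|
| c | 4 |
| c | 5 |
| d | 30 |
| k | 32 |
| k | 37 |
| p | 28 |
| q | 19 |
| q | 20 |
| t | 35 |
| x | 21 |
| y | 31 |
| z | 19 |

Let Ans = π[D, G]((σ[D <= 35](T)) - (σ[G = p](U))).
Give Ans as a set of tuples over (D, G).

{(16, m), (17, w), (20, q), (35, t), (5, c)}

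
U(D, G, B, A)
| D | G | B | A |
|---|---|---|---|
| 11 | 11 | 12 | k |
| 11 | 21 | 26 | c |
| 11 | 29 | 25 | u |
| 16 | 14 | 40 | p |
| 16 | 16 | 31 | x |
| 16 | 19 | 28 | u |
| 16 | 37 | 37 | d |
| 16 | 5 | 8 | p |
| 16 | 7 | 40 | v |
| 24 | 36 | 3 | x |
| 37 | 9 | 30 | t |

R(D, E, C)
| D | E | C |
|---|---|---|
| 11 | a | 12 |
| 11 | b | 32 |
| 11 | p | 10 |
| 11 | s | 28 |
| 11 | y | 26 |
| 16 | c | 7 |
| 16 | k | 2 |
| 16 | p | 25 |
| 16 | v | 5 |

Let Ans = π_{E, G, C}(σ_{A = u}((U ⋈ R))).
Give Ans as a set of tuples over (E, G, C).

{(a, 29, 12), (b, 29, 32), (c, 19, 7), (k, 19, 2), (p, 19, 25), (p, 29, 10), (s, 29, 28), (v, 19, 5), (y, 29, 26)}

Natural join on D: {(11, 11, 12, k, a, 12), (11, 11, 12, k, b, 32), (11, 11, 12, k, p, 10), (11, 11, 12, k, s, 28), (11, 11, 12, k, y, 26), (11, 21, 26, c, a, 12), (11, 21, 26, c, b, 32), (11, 21, 26, c, p, 10), (11, 21, 26, c, s, 28), (11, 21, 26, c, y, 26), (11, 29, 25, u, a, 12), (11, 29, 25, u, b, 32), (11, 29, 25, u, p, 10), (11, 29, 25, u, s, 28), (11, 29, 25, u, y, 26), (16, 14, 40, p, c, 7), (16, 14, 40, p, k, 2), (16, 14, 40, p, p, 25), (16, 14, 40, p, v, 5), (16, 16, 31, x, c, 7), (16, 16, 31, x, k, 2), (16, 16, 31, x, p, 25), (16, 16, 31, x, v, 5), (16, 19, 28, u, c, 7), (16, 19, 28, u, k, 2), (16, 19, 28, u, p, 25), (16, 19, 28, u, v, 5), (16, 37, 37, d, c, 7), (16, 37, 37, d, k, 2), (16, 37, 37, d, p, 25), (16, 37, 37, d, v, 5), (16, 5, 8, p, c, 7), (16, 5, 8, p, k, 2), (16, 5, 8, p, p, 25), (16, 5, 8, p, v, 5), (16, 7, 40, v, c, 7), (16, 7, 40, v, k, 2), (16, 7, 40, v, p, 25), (16, 7, 40, v, v, 5)}
Selection A = u: {(11, 29, 25, u, a, 12), (11, 29, 25, u, b, 32), (11, 29, 25, u, p, 10), (11, 29, 25, u, s, 28), (11, 29, 25, u, y, 26), (16, 19, 28, u, c, 7), (16, 19, 28, u, k, 2), (16, 19, 28, u, p, 25), (16, 19, 28, u, v, 5)}
π[E, G, C]: project onto (E, G, C) → {(a, 29, 12), (b, 29, 32), (c, 19, 7), (k, 19, 2), (p, 19, 25), (p, 29, 10), (s, 29, 28), (v, 19, 5), (y, 29, 26)}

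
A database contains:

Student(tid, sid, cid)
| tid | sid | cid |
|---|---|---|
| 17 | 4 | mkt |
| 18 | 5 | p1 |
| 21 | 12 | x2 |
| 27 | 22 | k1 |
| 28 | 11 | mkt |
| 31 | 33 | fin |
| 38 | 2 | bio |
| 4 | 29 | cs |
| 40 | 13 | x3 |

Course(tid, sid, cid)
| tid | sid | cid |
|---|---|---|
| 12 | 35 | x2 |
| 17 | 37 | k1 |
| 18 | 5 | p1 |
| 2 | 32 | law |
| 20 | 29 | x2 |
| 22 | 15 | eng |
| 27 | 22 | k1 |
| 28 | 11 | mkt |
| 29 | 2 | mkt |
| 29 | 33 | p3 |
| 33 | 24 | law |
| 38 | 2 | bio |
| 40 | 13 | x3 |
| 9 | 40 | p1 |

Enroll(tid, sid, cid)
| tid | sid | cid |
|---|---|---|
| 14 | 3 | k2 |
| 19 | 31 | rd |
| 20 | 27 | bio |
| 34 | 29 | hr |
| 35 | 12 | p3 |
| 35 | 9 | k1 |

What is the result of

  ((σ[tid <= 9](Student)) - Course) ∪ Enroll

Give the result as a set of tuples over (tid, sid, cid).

{(14, 3, k2), (19, 31, rd), (20, 27, bio), (34, 29, hr), (35, 12, p3), (35, 9, k1), (4, 29, cs)}

σ[tid <= 9]: keep tuples satisfying tid <= 9 → {(4, 29, cs)}
Difference: {(4, 29, cs)} with {(12, 35, x2), (17, 37, k1), (18, 5, p1), (2, 32, law), (20, 29, x2), (22, 15, eng), (27, 22, k1), (28, 11, mkt), (29, 2, mkt), (29, 33, p3), (33, 24, law), (38, 2, bio), (40, 13, x3), (9, 40, p1)} → {(4, 29, cs)}
Union: {(4, 29, cs)} with {(14, 3, k2), (19, 31, rd), (20, 27, bio), (34, 29, hr), (35, 12, p3), (35, 9, k1)} → {(14, 3, k2), (19, 31, rd), (20, 27, bio), (34, 29, hr), (35, 12, p3), (35, 9, k1), (4, 29, cs)}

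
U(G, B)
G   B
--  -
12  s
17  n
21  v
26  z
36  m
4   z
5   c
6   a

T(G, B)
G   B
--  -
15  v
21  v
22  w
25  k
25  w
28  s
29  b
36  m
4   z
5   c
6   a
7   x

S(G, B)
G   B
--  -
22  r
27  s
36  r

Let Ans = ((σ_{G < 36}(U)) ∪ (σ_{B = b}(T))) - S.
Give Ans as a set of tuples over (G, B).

{(12, s), (17, n), (21, v), (26, z), (29, b), (4, z), (5, c), (6, a)}

Filtering on G < 36 leaves {(12, s), (17, n), (21, v), (26, z), (4, z), (5, c), (6, a)}.
Filtering on B = b leaves {(29, b)}.
Taking the union: {(12, s), (17, n), (21, v), (26, z), (29, b), (4, z), (5, c), (6, a)}
Taking the difference: {(12, s), (17, n), (21, v), (26, z), (29, b), (4, z), (5, c), (6, a)}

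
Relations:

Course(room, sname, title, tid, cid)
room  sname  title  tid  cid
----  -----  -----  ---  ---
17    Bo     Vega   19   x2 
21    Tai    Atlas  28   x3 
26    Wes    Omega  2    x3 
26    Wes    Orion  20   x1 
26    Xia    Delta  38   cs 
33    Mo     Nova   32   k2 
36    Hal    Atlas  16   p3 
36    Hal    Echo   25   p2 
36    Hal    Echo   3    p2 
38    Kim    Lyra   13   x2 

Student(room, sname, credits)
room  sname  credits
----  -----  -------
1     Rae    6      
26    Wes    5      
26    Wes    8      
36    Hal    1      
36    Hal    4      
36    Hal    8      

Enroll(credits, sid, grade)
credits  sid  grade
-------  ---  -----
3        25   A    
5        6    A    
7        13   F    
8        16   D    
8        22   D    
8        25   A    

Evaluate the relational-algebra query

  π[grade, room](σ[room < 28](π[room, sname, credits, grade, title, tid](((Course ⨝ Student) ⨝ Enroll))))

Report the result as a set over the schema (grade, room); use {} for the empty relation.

{(A, 26), (D, 26)}

Joining Course and Student on room, sname yields {(26, Wes, Omega, 2, x3, 5), (26, Wes, Omega, 2, x3, 8), (26, Wes, Orion, 20, x1, 5), (26, Wes, Orion, 20, x1, 8), (36, Hal, Atlas, 16, p3, 1), (36, Hal, Atlas, 16, p3, 4), (36, Hal, Atlas, 16, p3, 8), (36, Hal, Echo, 25, p2, 1), (36, Hal, Echo, 25, p2, 4), (36, Hal, Echo, 25, p2, 8), (36, Hal, Echo, 3, p2, 1), (36, Hal, Echo, 3, p2, 4), (36, Hal, Echo, 3, p2, 8)}.
Joining (Course ⨝ Student) and Enroll on credits yields {(26, Wes, Omega, 2, x3, 5, 6, A), (26, Wes, Omega, 2, x3, 8, 16, D), (26, Wes, Omega, 2, x3, 8, 22, D), (26, Wes, Omega, 2, x3, 8, 25, A), (26, Wes, Orion, 20, x1, 5, 6, A), (26, Wes, Orion, 20, x1, 8, 16, D), (26, Wes, Orion, 20, x1, 8, 22, D), (26, Wes, Orion, 20, x1, 8, 25, A), (36, Hal, Atlas, 16, p3, 8, 16, D), (36, Hal, Atlas, 16, p3, 8, 22, D), (36, Hal, Atlas, 16, p3, 8, 25, A), (36, Hal, Echo, 25, p2, 8, 16, D), (36, Hal, Echo, 25, p2, 8, 22, D), (36, Hal, Echo, 25, p2, 8, 25, A), (36, Hal, Echo, 3, p2, 8, 16, D), (36, Hal, Echo, 3, p2, 8, 22, D), (36, Hal, Echo, 3, p2, 8, 25, A)}.
π[room, sname, credits, grade, title, tid]: project onto (room, sname, credits, grade, title, tid) (5 duplicate(s) eliminated) → {(26, Wes, 5, A, Omega, 2), (26, Wes, 5, A, Orion, 20), (26, Wes, 8, A, Omega, 2), (26, Wes, 8, A, Orion, 20), (26, Wes, 8, D, Omega, 2), (26, Wes, 8, D, Orion, 20), (36, Hal, 8, A, Atlas, 16), (36, Hal, 8, A, Echo, 25), (36, Hal, 8, A, Echo, 3), (36, Hal, 8, D, Atlas, 16), (36, Hal, 8, D, Echo, 25), (36, Hal, 8, D, Echo, 3)}
σ[room < 28]: keep tuples satisfying room < 28 → {(26, Wes, 5, A, Omega, 2), (26, Wes, 5, A, Orion, 20), (26, Wes, 8, A, Omega, 2), (26, Wes, 8, A, Orion, 20), (26, Wes, 8, D, Omega, 2), (26, Wes, 8, D, Orion, 20)}
π[grade, room]: project onto (grade, room) (4 duplicate(s) eliminated) → {(A, 26), (D, 26)}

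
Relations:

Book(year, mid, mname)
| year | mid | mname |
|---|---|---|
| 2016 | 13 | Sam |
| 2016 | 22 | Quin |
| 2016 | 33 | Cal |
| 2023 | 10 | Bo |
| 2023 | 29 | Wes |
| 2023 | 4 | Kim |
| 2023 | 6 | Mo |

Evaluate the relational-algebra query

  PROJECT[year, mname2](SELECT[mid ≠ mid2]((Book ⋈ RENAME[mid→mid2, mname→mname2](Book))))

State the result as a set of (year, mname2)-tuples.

ρ[mid→mid2, mname→mname2]: schema becomes (year, mid2, mname2); tuples unchanged.
Natural join on year: {(2016, 13, Sam, 13, Sam), (2016, 13, Sam, 22, Quin), (2016, 13, Sam, 33, Cal), (2016, 22, Quin, 13, Sam), (2016, 22, Quin, 22, Quin), (2016, 22, Quin, 33, Cal), (2016, 33, Cal, 13, Sam), (2016, 33, Cal, 22, Quin), (2016, 33, Cal, 33, Cal), (2023, 10, Bo, 10, Bo), (2023, 10, Bo, 29, Wes), (2023, 10, Bo, 4, Kim), (2023, 10, Bo, 6, Mo), (2023, 29, Wes, 10, Bo), (2023, 29, Wes, 29, Wes), (2023, 29, Wes, 4, Kim), (2023, 29, Wes, 6, Mo), (2023, 4, Kim, 10, Bo), (2023, 4, Kim, 29, Wes), (2023, 4, Kim, 4, Kim), (2023, 4, Kim, 6, Mo), (2023, 6, Mo, 10, Bo), (2023, 6, Mo, 29, Wes), (2023, 6, Mo, 4, Kim), (2023, 6, Mo, 6, Mo)}
σ[mid ≠ mid2]: keep tuples satisfying mid ≠ mid2 → {(2016, 13, Sam, 22, Quin), (2016, 13, Sam, 33, Cal), (2016, 22, Quin, 13, Sam), (2016, 22, Quin, 33, Cal), (2016, 33, Cal, 13, Sam), (2016, 33, Cal, 22, Quin), (2023, 10, Bo, 29, Wes), (2023, 10, Bo, 4, Kim), (2023, 10, Bo, 6, Mo), (2023, 29, Wes, 10, Bo), (2023, 29, Wes, 4, Kim), (2023, 29, Wes, 6, Mo), (2023, 4, Kim, 10, Bo), (2023, 4, Kim, 29, Wes), (2023, 4, Kim, 6, Mo), (2023, 6, Mo, 10, Bo), (2023, 6, Mo, 29, Wes), (2023, 6, Mo, 4, Kim)}
π_{year, mname2} gives {(2016, Cal), (2016, Quin), (2016, Sam), (2023, Bo), (2023, Kim), (2023, Mo), (2023, Wes)} (11 duplicate(s) eliminated).

{(2016, Cal), (2016, Quin), (2016, Sam), (2023, Bo), (2023, Kim), (2023, Mo), (2023, Wes)}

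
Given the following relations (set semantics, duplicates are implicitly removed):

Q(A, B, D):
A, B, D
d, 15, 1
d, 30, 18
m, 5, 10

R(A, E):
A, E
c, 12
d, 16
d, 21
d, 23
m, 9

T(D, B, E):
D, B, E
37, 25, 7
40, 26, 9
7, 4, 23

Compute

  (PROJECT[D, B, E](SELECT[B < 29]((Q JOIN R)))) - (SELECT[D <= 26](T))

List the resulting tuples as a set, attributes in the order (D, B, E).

{(1, 15, 16), (1, 15, 21), (1, 15, 23), (10, 5, 9)}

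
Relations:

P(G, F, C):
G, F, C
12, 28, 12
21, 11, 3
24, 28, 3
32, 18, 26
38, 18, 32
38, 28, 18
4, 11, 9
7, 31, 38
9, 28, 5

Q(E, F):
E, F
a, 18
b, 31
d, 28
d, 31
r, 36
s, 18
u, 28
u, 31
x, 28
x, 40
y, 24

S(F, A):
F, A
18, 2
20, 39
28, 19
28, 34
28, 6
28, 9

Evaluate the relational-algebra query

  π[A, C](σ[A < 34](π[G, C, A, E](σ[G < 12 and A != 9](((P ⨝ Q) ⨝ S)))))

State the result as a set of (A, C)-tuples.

Joining P and Q on F yields {(12, 28, 12, d), (12, 28, 12, u), (12, 28, 12, x), (24, 28, 3, d), (24, 28, 3, u), (24, 28, 3, x), (32, 18, 26, a), (32, 18, 26, s), (38, 18, 32, a), (38, 18, 32, s), (38, 28, 18, d), (38, 28, 18, u), (38, 28, 18, x), (7, 31, 38, b), (7, 31, 38, d), (7, 31, 38, u), (9, 28, 5, d), (9, 28, 5, u), (9, 28, 5, x)}.
Joining (P ⨝ Q) and S on F yields {(12, 28, 12, d, 19), (12, 28, 12, d, 34), (12, 28, 12, d, 6), (12, 28, 12, d, 9), (12, 28, 12, u, 19), (12, 28, 12, u, 34), (12, 28, 12, u, 6), (12, 28, 12, u, 9), (12, 28, 12, x, 19), (12, 28, 12, x, 34), (12, 28, 12, x, 6), (12, 28, 12, x, 9), (24, 28, 3, d, 19), (24, 28, 3, d, 34), (24, 28, 3, d, 6), (24, 28, 3, d, 9), (24, 28, 3, u, 19), (24, 28, 3, u, 34), (24, 28, 3, u, 6), (24, 28, 3, u, 9), (24, 28, 3, x, 19), (24, 28, 3, x, 34), (24, 28, 3, x, 6), (24, 28, 3, x, 9), (32, 18, 26, a, 2), (32, 18, 26, s, 2), (38, 18, 32, a, 2), (38, 18, 32, s, 2), (38, 28, 18, d, 19), (38, 28, 18, d, 34), (38, 28, 18, d, 6), (38, 28, 18, d, 9), (38, 28, 18, u, 19), (38, 28, 18, u, 34), (38, 28, 18, u, 6), (38, 28, 18, u, 9), (38, 28, 18, x, 19), (38, 28, 18, x, 34), (38, 28, 18, x, 6), (38, 28, 18, x, 9), (9, 28, 5, d, 19), (9, 28, 5, d, 34), (9, 28, 5, d, 6), (9, 28, 5, d, 9), (9, 28, 5, u, 19), (9, 28, 5, u, 34), (9, 28, 5, u, 6), (9, 28, 5, u, 9), (9, 28, 5, x, 19), (9, 28, 5, x, 34), (9, 28, 5, x, 6), (9, 28, 5, x, 9)}.
Selection G < 12 and A != 9: {(9, 28, 5, d, 19), (9, 28, 5, d, 34), (9, 28, 5, d, 6), (9, 28, 5, u, 19), (9, 28, 5, u, 34), (9, 28, 5, u, 6), (9, 28, 5, x, 19), (9, 28, 5, x, 34), (9, 28, 5, x, 6)}
Keep only column(s) G, C, A, E: {(9, 5, 19, d), (9, 5, 19, u), (9, 5, 19, x), (9, 5, 34, d), (9, 5, 34, u), (9, 5, 34, x), (9, 5, 6, d), (9, 5, 6, u), (9, 5, 6, x)}
Selection A < 34: {(9, 5, 19, d), (9, 5, 19, u), (9, 5, 19, x), (9, 5, 6, d), (9, 5, 6, u), (9, 5, 6, x)}
Keep only column(s) A, C (4 duplicate(s) eliminated): {(19, 5), (6, 5)}

{(19, 5), (6, 5)}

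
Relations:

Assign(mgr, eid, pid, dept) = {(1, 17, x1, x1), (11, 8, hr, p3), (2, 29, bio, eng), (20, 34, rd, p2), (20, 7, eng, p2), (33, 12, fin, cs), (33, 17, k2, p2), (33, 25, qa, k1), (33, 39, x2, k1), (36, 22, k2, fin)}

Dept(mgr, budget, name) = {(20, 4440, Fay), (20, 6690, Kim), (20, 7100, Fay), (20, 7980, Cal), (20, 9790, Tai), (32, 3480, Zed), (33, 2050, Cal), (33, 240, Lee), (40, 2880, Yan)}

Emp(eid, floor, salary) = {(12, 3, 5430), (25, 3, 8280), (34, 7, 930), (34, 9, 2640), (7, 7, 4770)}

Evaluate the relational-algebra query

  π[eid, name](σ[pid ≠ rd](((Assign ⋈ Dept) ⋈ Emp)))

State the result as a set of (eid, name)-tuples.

{(12, Cal), (12, Lee), (25, Cal), (25, Lee), (7, Cal), (7, Fay), (7, Kim), (7, Tai)}

Assign ⋈ Dept (natural join on mgr): {(20, 34, rd, p2, 4440, Fay), (20, 34, rd, p2, 6690, Kim), (20, 34, rd, p2, 7100, Fay), (20, 34, rd, p2, 7980, Cal), (20, 34, rd, p2, 9790, Tai), (20, 7, eng, p2, 4440, Fay), (20, 7, eng, p2, 6690, Kim), (20, 7, eng, p2, 7100, Fay), (20, 7, eng, p2, 7980, Cal), (20, 7, eng, p2, 9790, Tai), (33, 12, fin, cs, 2050, Cal), (33, 12, fin, cs, 240, Lee), (33, 17, k2, p2, 2050, Cal), (33, 17, k2, p2, 240, Lee), (33, 25, qa, k1, 2050, Cal), (33, 25, qa, k1, 240, Lee), (33, 39, x2, k1, 2050, Cal), (33, 39, x2, k1, 240, Lee)}
(Assign ⋈ Dept) ⋈ Emp (natural join on eid): {(20, 34, rd, p2, 4440, Fay, 7, 930), (20, 34, rd, p2, 4440, Fay, 9, 2640), (20, 34, rd, p2, 6690, Kim, 7, 930), (20, 34, rd, p2, 6690, Kim, 9, 2640), (20, 34, rd, p2, 7100, Fay, 7, 930), (20, 34, rd, p2, 7100, Fay, 9, 2640), (20, 34, rd, p2, 7980, Cal, 7, 930), (20, 34, rd, p2, 7980, Cal, 9, 2640), (20, 34, rd, p2, 9790, Tai, 7, 930), (20, 34, rd, p2, 9790, Tai, 9, 2640), (20, 7, eng, p2, 4440, Fay, 7, 4770), (20, 7, eng, p2, 6690, Kim, 7, 4770), (20, 7, eng, p2, 7100, Fay, 7, 4770), (20, 7, eng, p2, 7980, Cal, 7, 4770), (20, 7, eng, p2, 9790, Tai, 7, 4770), (33, 12, fin, cs, 2050, Cal, 3, 5430), (33, 12, fin, cs, 240, Lee, 3, 5430), (33, 25, qa, k1, 2050, Cal, 3, 8280), (33, 25, qa, k1, 240, Lee, 3, 8280)}
Apply σ_{pid ≠ rd}; surviving tuples: {(20, 7, eng, p2, 4440, Fay, 7, 4770), (20, 7, eng, p2, 6690, Kim, 7, 4770), (20, 7, eng, p2, 7100, Fay, 7, 4770), (20, 7, eng, p2, 7980, Cal, 7, 4770), (20, 7, eng, p2, 9790, Tai, 7, 4770), (33, 12, fin, cs, 2050, Cal, 3, 5430), (33, 12, fin, cs, 240, Lee, 3, 5430), (33, 25, qa, k1, 2050, Cal, 3, 8280), (33, 25, qa, k1, 240, Lee, 3, 8280)}
π_{eid, name} gives {(12, Cal), (12, Lee), (25, Cal), (25, Lee), (7, Cal), (7, Fay), (7, Kim), (7, Tai)} (1 duplicate(s) eliminated).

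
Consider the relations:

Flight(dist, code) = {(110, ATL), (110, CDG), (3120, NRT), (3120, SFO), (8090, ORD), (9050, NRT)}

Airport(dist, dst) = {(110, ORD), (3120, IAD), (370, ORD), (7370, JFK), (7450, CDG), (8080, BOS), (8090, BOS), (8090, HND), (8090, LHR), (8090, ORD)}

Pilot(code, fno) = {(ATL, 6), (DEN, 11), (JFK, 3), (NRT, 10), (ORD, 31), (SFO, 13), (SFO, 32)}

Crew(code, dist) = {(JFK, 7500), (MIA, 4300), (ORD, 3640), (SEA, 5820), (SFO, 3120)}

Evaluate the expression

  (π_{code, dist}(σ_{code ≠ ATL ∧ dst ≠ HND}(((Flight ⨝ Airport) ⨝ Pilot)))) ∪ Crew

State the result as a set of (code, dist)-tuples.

{(JFK, 7500), (MIA, 4300), (NRT, 3120), (ORD, 3640), (ORD, 8090), (SEA, 5820), (SFO, 3120)}

Flight ⋈ Airport (natural join on dist): {(110, ATL, ORD), (110, CDG, ORD), (3120, NRT, IAD), (3120, SFO, IAD), (8090, ORD, BOS), (8090, ORD, HND), (8090, ORD, LHR), (8090, ORD, ORD)}
(Flight ⨝ Airport) ⋈ Pilot (natural join on code): {(110, ATL, ORD, 6), (3120, NRT, IAD, 10), (3120, SFO, IAD, 13), (3120, SFO, IAD, 32), (8090, ORD, BOS, 31), (8090, ORD, HND, 31), (8090, ORD, LHR, 31), (8090, ORD, ORD, 31)}
Selection code ≠ ATL ∧ dst ≠ HND: {(3120, NRT, IAD, 10), (3120, SFO, IAD, 13), (3120, SFO, IAD, 32), (8090, ORD, BOS, 31), (8090, ORD, LHR, 31), (8090, ORD, ORD, 31)}
π[code, dist]: project onto (code, dist) (3 duplicate(s) eliminated) → {(NRT, 3120), (ORD, 8090), (SFO, 3120)}
Taking the union: {(JFK, 7500), (MIA, 4300), (NRT, 3120), (ORD, 3640), (ORD, 8090), (SEA, 5820), (SFO, 3120)}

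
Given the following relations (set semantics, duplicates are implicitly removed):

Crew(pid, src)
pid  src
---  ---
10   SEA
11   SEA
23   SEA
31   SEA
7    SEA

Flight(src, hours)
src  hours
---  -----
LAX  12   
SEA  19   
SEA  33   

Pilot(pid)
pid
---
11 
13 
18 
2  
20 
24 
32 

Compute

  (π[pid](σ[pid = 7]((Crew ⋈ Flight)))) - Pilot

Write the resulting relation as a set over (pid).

Crew ⋈ Flight (natural join on src): {(10, SEA, 19), (10, SEA, 33), (11, SEA, 19), (11, SEA, 33), (23, SEA, 19), (23, SEA, 33), (31, SEA, 19), (31, SEA, 33), (7, SEA, 19), (7, SEA, 33)}
Apply σ_{pid = 7}; surviving tuples: {(7, SEA, 19), (7, SEA, 33)}
π_{pid} gives {7} (1 duplicate(s) eliminated).
Difference: {7} with {11, 13, 18, 2, 20, 24, 32} → {7}

{7}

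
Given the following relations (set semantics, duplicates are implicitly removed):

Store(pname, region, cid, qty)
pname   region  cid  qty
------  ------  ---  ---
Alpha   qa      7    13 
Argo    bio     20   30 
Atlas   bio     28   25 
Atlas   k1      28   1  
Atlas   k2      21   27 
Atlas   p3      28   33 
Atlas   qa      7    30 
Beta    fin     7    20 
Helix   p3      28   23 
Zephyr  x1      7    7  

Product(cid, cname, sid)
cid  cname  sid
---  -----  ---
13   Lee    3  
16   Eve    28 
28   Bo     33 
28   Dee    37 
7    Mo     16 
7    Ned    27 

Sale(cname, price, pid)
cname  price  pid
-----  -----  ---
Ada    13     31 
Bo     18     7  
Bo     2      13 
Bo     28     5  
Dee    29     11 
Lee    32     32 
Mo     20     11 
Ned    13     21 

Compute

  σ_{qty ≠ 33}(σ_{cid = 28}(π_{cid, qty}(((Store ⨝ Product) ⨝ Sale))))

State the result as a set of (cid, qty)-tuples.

{(28, 1), (28, 23), (28, 25)}

Store ⋈ Product (natural join on cid): {(Alpha, qa, 7, 13, Mo, 16), (Alpha, qa, 7, 13, Ned, 27), (Atlas, bio, 28, 25, Bo, 33), (Atlas, bio, 28, 25, Dee, 37), (Atlas, k1, 28, 1, Bo, 33), (Atlas, k1, 28, 1, Dee, 37), (Atlas, p3, 28, 33, Bo, 33), (Atlas, p3, 28, 33, Dee, 37), (Atlas, qa, 7, 30, Mo, 16), (Atlas, qa, 7, 30, Ned, 27), (Beta, fin, 7, 20, Mo, 16), (Beta, fin, 7, 20, Ned, 27), (Helix, p3, 28, 23, Bo, 33), (Helix, p3, 28, 23, Dee, 37), (Zephyr, x1, 7, 7, Mo, 16), (Zephyr, x1, 7, 7, Ned, 27)}
(Store ⨝ Product) ⋈ Sale (natural join on cname): {(Alpha, qa, 7, 13, Mo, 16, 20, 11), (Alpha, qa, 7, 13, Ned, 27, 13, 21), (Atlas, bio, 28, 25, Bo, 33, 18, 7), (Atlas, bio, 28, 25, Bo, 33, 2, 13), (Atlas, bio, 28, 25, Bo, 33, 28, 5), (Atlas, bio, 28, 25, Dee, 37, 29, 11), (Atlas, k1, 28, 1, Bo, 33, 18, 7), (Atlas, k1, 28, 1, Bo, 33, 2, 13), (Atlas, k1, 28, 1, Bo, 33, 28, 5), (Atlas, k1, 28, 1, Dee, 37, 29, 11), (Atlas, p3, 28, 33, Bo, 33, 18, 7), (Atlas, p3, 28, 33, Bo, 33, 2, 13), (Atlas, p3, 28, 33, Bo, 33, 28, 5), (Atlas, p3, 28, 33, Dee, 37, 29, 11), (Atlas, qa, 7, 30, Mo, 16, 20, 11), (Atlas, qa, 7, 30, Ned, 27, 13, 21), (Beta, fin, 7, 20, Mo, 16, 20, 11), (Beta, fin, 7, 20, Ned, 27, 13, 21), (Helix, p3, 28, 23, Bo, 33, 18, 7), (Helix, p3, 28, 23, Bo, 33, 2, 13), (Helix, p3, 28, 23, Bo, 33, 28, 5), (Helix, p3, 28, 23, Dee, 37, 29, 11), (Zephyr, x1, 7, 7, Mo, 16, 20, 11), (Zephyr, x1, 7, 7, Ned, 27, 13, 21)}
Projecting to cid, qty (16 duplicate(s) eliminated): {(28, 1), (28, 23), (28, 25), (28, 33), (7, 13), (7, 20), (7, 30), (7, 7)}
Filtering on cid = 28 leaves {(28, 1), (28, 23), (28, 25), (28, 33)}.
Filtering on qty ≠ 33 leaves {(28, 1), (28, 23), (28, 25)}.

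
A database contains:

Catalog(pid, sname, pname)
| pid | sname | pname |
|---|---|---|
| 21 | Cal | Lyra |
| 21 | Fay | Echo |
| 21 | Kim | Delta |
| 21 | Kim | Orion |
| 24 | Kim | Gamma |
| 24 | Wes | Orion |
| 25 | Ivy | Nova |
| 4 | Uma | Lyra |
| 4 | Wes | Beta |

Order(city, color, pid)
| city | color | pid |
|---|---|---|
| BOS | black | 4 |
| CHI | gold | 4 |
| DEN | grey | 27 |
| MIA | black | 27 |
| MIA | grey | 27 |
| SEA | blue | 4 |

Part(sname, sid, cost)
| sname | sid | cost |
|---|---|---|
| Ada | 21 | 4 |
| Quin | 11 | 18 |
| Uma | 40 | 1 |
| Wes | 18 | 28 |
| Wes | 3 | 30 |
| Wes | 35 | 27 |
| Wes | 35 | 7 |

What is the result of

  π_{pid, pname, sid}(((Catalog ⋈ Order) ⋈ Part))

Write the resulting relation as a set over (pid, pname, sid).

Catalog ⋈ Order (natural join on pid): {(4, Uma, Lyra, BOS, black), (4, Uma, Lyra, CHI, gold), (4, Uma, Lyra, SEA, blue), (4, Wes, Beta, BOS, black), (4, Wes, Beta, CHI, gold), (4, Wes, Beta, SEA, blue)}
(Catalog ⋈ Order) ⋈ Part (natural join on sname): {(4, Uma, Lyra, BOS, black, 40, 1), (4, Uma, Lyra, CHI, gold, 40, 1), (4, Uma, Lyra, SEA, blue, 40, 1), (4, Wes, Beta, BOS, black, 18, 28), (4, Wes, Beta, BOS, black, 3, 30), (4, Wes, Beta, BOS, black, 35, 27), (4, Wes, Beta, BOS, black, 35, 7), (4, Wes, Beta, CHI, gold, 18, 28), (4, Wes, Beta, CHI, gold, 3, 30), (4, Wes, Beta, CHI, gold, 35, 27), (4, Wes, Beta, CHI, gold, 35, 7), (4, Wes, Beta, SEA, blue, 18, 28), (4, Wes, Beta, SEA, blue, 3, 30), (4, Wes, Beta, SEA, blue, 35, 27), (4, Wes, Beta, SEA, blue, 35, 7)}
π_{pid, pname, sid} gives {(4, Beta, 18), (4, Beta, 3), (4, Beta, 35), (4, Lyra, 40)} (11 duplicate(s) eliminated).

{(4, Beta, 18), (4, Beta, 3), (4, Beta, 35), (4, Lyra, 40)}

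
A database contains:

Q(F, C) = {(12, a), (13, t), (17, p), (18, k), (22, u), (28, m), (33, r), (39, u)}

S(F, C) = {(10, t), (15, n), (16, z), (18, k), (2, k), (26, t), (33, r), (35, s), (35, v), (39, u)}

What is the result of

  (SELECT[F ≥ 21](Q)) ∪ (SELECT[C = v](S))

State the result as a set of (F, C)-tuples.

{(22, u), (28, m), (33, r), (35, v), (39, u)}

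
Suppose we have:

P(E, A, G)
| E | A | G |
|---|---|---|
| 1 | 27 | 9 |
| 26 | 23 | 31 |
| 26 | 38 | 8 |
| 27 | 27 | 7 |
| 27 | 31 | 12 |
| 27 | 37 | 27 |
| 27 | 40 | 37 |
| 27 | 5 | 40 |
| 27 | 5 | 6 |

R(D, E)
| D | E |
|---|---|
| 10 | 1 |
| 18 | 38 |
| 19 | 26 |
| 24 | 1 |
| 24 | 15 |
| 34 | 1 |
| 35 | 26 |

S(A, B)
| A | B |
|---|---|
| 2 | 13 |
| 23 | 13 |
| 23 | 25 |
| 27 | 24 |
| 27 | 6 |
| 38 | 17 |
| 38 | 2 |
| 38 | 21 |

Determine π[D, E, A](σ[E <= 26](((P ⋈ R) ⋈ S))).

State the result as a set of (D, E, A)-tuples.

Joining P and R on E yields {(1, 27, 9, 10), (1, 27, 9, 24), (1, 27, 9, 34), (26, 23, 31, 19), (26, 23, 31, 35), (26, 38, 8, 19), (26, 38, 8, 35)}.
Joining (P ⋈ R) and S on A yields {(1, 27, 9, 10, 24), (1, 27, 9, 10, 6), (1, 27, 9, 24, 24), (1, 27, 9, 24, 6), (1, 27, 9, 34, 24), (1, 27, 9, 34, 6), (26, 23, 31, 19, 13), (26, 23, 31, 19, 25), (26, 23, 31, 35, 13), (26, 23, 31, 35, 25), (26, 38, 8, 19, 17), (26, 38, 8, 19, 2), (26, 38, 8, 19, 21), (26, 38, 8, 35, 17), (26, 38, 8, 35, 2), (26, 38, 8, 35, 21)}.
Apply σ_{E <= 26}; surviving tuples: {(1, 27, 9, 10, 24), (1, 27, 9, 10, 6), (1, 27, 9, 24, 24), (1, 27, 9, 24, 6), (1, 27, 9, 34, 24), (1, 27, 9, 34, 6), (26, 23, 31, 19, 13), (26, 23, 31, 19, 25), (26, 23, 31, 35, 13), (26, 23, 31, 35, 25), (26, 38, 8, 19, 17), (26, 38, 8, 19, 2), (26, 38, 8, 19, 21), (26, 38, 8, 35, 17), (26, 38, 8, 35, 2), (26, 38, 8, 35, 21)}
Keep only column(s) D, E, A (9 duplicate(s) eliminated): {(10, 1, 27), (19, 26, 23), (19, 26, 38), (24, 1, 27), (34, 1, 27), (35, 26, 23), (35, 26, 38)}

{(10, 1, 27), (19, 26, 23), (19, 26, 38), (24, 1, 27), (34, 1, 27), (35, 26, 23), (35, 26, 38)}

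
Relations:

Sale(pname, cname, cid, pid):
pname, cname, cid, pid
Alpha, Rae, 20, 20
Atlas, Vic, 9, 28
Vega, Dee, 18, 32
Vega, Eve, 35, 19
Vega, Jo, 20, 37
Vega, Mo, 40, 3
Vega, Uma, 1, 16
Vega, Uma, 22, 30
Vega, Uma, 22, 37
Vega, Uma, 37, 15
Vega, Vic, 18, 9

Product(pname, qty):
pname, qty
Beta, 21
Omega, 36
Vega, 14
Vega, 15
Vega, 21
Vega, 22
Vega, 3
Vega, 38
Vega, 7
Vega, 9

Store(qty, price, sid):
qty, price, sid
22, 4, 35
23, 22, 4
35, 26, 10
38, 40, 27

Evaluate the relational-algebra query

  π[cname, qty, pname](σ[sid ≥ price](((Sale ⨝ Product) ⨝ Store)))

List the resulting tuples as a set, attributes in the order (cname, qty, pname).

Joining Sale and Product on pname yields {(Vega, Dee, 18, 32, 14), (Vega, Dee, 18, 32, 15), (Vega, Dee, 18, 32, 21), (Vega, Dee, 18, 32, 22), (Vega, Dee, 18, 32, 3), (Vega, Dee, 18, 32, 38), (Vega, Dee, 18, 32, 7), (Vega, Dee, 18, 32, 9), (Vega, Eve, 35, 19, 14), (Vega, Eve, 35, 19, 15), (Vega, Eve, 35, 19, 21), (Vega, Eve, 35, 19, 22), (Vega, Eve, 35, 19, 3), (Vega, Eve, 35, 19, 38), (Vega, Eve, 35, 19, 7), (Vega, Eve, 35, 19, 9), (Vega, Jo, 20, 37, 14), (Vega, Jo, 20, 37, 15), (Vega, Jo, 20, 37, 21), (Vega, Jo, 20, 37, 22), (Vega, Jo, 20, 37, 3), (Vega, Jo, 20, 37, 38), (Vega, Jo, 20, 37, 7), (Vega, Jo, 20, 37, 9), (Vega, Mo, 40, 3, 14), (Vega, Mo, 40, 3, 15), (Vega, Mo, 40, 3, 21), (Vega, Mo, 40, 3, 22), (Vega, Mo, 40, 3, 3), (Vega, Mo, 40, 3, 38), (Vega, Mo, 40, 3, 7), (Vega, Mo, 40, 3, 9), (Vega, Uma, 1, 16, 14), (Vega, Uma, 1, 16, 15), (Vega, Uma, 1, 16, 21), (Vega, Uma, 1, 16, 22), (Vega, Uma, 1, 16, 3), (Vega, Uma, 1, 16, 38), (Vega, Uma, 1, 16, 7), (Vega, Uma, 1, 16, 9), (Vega, Uma, 22, 30, 14), (Vega, Uma, 22, 30, 15), (Vega, Uma, 22, 30, 21), (Vega, Uma, 22, 30, 22), (Vega, Uma, 22, 30, 3), (Vega, Uma, 22, 30, 38), (Vega, Uma, 22, 30, 7), (Vega, Uma, 22, 30, 9), (Vega, Uma, 22, 37, 14), (Vega, Uma, 22, 37, 15), (Vega, Uma, 22, 37, 21), (Vega, Uma, 22, 37, 22), (Vega, Uma, 22, 37, 3), (Vega, Uma, 22, 37, 38), (Vega, Uma, 22, 37, 7), (Vega, Uma, 22, 37, 9), (Vega, Uma, 37, 15, 14), (Vega, Uma, 37, 15, 15), (Vega, Uma, 37, 15, 21), (Vega, Uma, 37, 15, 22), (Vega, Uma, 37, 15, 3), (Vega, Uma, 37, 15, 38), (Vega, Uma, 37, 15, 7), (Vega, Uma, 37, 15, 9), (Vega, Vic, 18, 9, 14), (Vega, Vic, 18, 9, 15), (Vega, Vic, 18, 9, 21), (Vega, Vic, 18, 9, 22), (Vega, Vic, 18, 9, 3), (Vega, Vic, 18, 9, 38), (Vega, Vic, 18, 9, 7), (Vega, Vic, 18, 9, 9)}.
Joining (Sale ⨝ Product) and Store on qty yields {(Vega, Dee, 18, 32, 22, 4, 35), (Vega, Dee, 18, 32, 38, 40, 27), (Vega, Eve, 35, 19, 22, 4, 35), (Vega, Eve, 35, 19, 38, 40, 27), (Vega, Jo, 20, 37, 22, 4, 35), (Vega, Jo, 20, 37, 38, 40, 27), (Vega, Mo, 40, 3, 22, 4, 35), (Vega, Mo, 40, 3, 38, 40, 27), (Vega, Uma, 1, 16, 22, 4, 35), (Vega, Uma, 1, 16, 38, 40, 27), (Vega, Uma, 22, 30, 22, 4, 35), (Vega, Uma, 22, 30, 38, 40, 27), (Vega, Uma, 22, 37, 22, 4, 35), (Vega, Uma, 22, 37, 38, 40, 27), (Vega, Uma, 37, 15, 22, 4, 35), (Vega, Uma, 37, 15, 38, 40, 27), (Vega, Vic, 18, 9, 22, 4, 35), (Vega, Vic, 18, 9, 38, 40, 27)}.
Selection sid ≥ price: {(Vega, Dee, 18, 32, 22, 4, 35), (Vega, Eve, 35, 19, 22, 4, 35), (Vega, Jo, 20, 37, 22, 4, 35), (Vega, Mo, 40, 3, 22, 4, 35), (Vega, Uma, 1, 16, 22, 4, 35), (Vega, Uma, 22, 30, 22, 4, 35), (Vega, Uma, 22, 37, 22, 4, 35), (Vega, Uma, 37, 15, 22, 4, 35), (Vega, Vic, 18, 9, 22, 4, 35)}
Keep only column(s) cname, qty, pname (3 duplicate(s) eliminated): {(Dee, 22, Vega), (Eve, 22, Vega), (Jo, 22, Vega), (Mo, 22, Vega), (Uma, 22, Vega), (Vic, 22, Vega)}

{(Dee, 22, Vega), (Eve, 22, Vega), (Jo, 22, Vega), (Mo, 22, Vega), (Uma, 22, Vega), (Vic, 22, Vega)}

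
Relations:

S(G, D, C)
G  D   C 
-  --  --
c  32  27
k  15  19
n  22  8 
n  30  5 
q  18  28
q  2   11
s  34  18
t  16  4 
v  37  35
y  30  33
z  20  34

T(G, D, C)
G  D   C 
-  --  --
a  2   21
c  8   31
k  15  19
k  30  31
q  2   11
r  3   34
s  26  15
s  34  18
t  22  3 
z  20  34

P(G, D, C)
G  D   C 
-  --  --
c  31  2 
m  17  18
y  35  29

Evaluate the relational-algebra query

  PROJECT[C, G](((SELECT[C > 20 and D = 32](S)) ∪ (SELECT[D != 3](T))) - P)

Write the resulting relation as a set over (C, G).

Apply σ_{C > 20 and D = 32}; surviving tuples: {(c, 32, 27)}
Apply σ_{D != 3}; surviving tuples: {(a, 2, 21), (c, 8, 31), (k, 15, 19), (k, 30, 31), (q, 2, 11), (s, 26, 15), (s, 34, 18), (t, 22, 3), (z, 20, 34)}
Taking the union: {(a, 2, 21), (c, 32, 27), (c, 8, 31), (k, 15, 19), (k, 30, 31), (q, 2, 11), (s, 26, 15), (s, 34, 18), (t, 22, 3), (z, 20, 34)}
Taking the difference: {(a, 2, 21), (c, 32, 27), (c, 8, 31), (k, 15, 19), (k, 30, 31), (q, 2, 11), (s, 26, 15), (s, 34, 18), (t, 22, 3), (z, 20, 34)}
Projecting to C, G: {(11, q), (15, s), (18, s), (19, k), (21, a), (27, c), (3, t), (31, c), (31, k), (34, z)}

{(11, q), (15, s), (18, s), (19, k), (21, a), (27, c), (3, t), (31, c), (31, k), (34, z)}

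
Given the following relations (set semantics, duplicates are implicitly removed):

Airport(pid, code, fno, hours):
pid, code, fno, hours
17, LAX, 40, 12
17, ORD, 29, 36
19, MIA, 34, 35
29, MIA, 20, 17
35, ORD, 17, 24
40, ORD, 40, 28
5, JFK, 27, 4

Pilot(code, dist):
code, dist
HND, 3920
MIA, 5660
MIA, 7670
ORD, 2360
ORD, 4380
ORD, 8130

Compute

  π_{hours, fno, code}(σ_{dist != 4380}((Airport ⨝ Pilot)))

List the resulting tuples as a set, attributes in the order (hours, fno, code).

{(17, 20, MIA), (24, 17, ORD), (28, 40, ORD), (35, 34, MIA), (36, 29, ORD)}

Airport ⋈ Pilot (natural join on code): {(17, ORD, 29, 36, 2360), (17, ORD, 29, 36, 4380), (17, ORD, 29, 36, 8130), (19, MIA, 34, 35, 5660), (19, MIA, 34, 35, 7670), (29, MIA, 20, 17, 5660), (29, MIA, 20, 17, 7670), (35, ORD, 17, 24, 2360), (35, ORD, 17, 24, 4380), (35, ORD, 17, 24, 8130), (40, ORD, 40, 28, 2360), (40, ORD, 40, 28, 4380), (40, ORD, 40, 28, 8130)}
Apply σ_{dist != 4380}; surviving tuples: {(17, ORD, 29, 36, 2360), (17, ORD, 29, 36, 8130), (19, MIA, 34, 35, 5660), (19, MIA, 34, 35, 7670), (29, MIA, 20, 17, 5660), (29, MIA, 20, 17, 7670), (35, ORD, 17, 24, 2360), (35, ORD, 17, 24, 8130), (40, ORD, 40, 28, 2360), (40, ORD, 40, 28, 8130)}
π[hours, fno, code]: project onto (hours, fno, code) (5 duplicate(s) eliminated) → {(17, 20, MIA), (24, 17, ORD), (28, 40, ORD), (35, 34, MIA), (36, 29, ORD)}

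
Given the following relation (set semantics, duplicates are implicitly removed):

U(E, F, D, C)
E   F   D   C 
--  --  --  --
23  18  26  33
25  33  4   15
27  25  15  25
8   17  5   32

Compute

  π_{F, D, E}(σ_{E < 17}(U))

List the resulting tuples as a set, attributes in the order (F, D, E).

{(17, 5, 8)}

Apply σ_{E < 17}; surviving tuples: {(8, 17, 5, 32)}
π[F, D, E]: project onto (F, D, E) → {(17, 5, 8)}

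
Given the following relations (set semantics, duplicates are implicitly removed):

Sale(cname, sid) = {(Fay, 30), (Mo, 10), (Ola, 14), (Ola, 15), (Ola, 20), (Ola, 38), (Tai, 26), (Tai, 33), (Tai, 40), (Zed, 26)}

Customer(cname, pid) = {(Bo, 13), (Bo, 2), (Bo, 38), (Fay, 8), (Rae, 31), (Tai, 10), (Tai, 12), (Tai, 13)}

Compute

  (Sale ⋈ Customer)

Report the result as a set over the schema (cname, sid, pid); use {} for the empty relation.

{(Fay, 30, 8), (Tai, 26, 10), (Tai, 26, 12), (Tai, 26, 13), (Tai, 33, 10), (Tai, 33, 12), (Tai, 33, 13), (Tai, 40, 10), (Tai, 40, 12), (Tai, 40, 13)}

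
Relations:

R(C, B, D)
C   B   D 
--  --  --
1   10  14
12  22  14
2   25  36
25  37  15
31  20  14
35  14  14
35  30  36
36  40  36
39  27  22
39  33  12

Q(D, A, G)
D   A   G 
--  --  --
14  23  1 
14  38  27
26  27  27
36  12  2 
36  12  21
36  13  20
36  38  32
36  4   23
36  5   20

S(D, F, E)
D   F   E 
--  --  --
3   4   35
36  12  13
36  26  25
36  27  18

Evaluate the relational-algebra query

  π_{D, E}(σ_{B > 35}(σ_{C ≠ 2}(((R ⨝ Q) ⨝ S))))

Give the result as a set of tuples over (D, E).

{(36, 13), (36, 18), (36, 25)}

Natural join on D: {(1, 10, 14, 23, 1), (1, 10, 14, 38, 27), (12, 22, 14, 23, 1), (12, 22, 14, 38, 27), (2, 25, 36, 12, 2), (2, 25, 36, 12, 21), (2, 25, 36, 13, 20), (2, 25, 36, 38, 32), (2, 25, 36, 4, 23), (2, 25, 36, 5, 20), (31, 20, 14, 23, 1), (31, 20, 14, 38, 27), (35, 14, 14, 23, 1), (35, 14, 14, 38, 27), (35, 30, 36, 12, 2), (35, 30, 36, 12, 21), (35, 30, 36, 13, 20), (35, 30, 36, 38, 32), (35, 30, 36, 4, 23), (35, 30, 36, 5, 20), (36, 40, 36, 12, 2), (36, 40, 36, 12, 21), (36, 40, 36, 13, 20), (36, 40, 36, 38, 32), (36, 40, 36, 4, 23), (36, 40, 36, 5, 20)}
Natural join on D: {(2, 25, 36, 12, 2, 12, 13), (2, 25, 36, 12, 2, 26, 25), (2, 25, 36, 12, 2, 27, 18), (2, 25, 36, 12, 21, 12, 13), (2, 25, 36, 12, 21, 26, 25), (2, 25, 36, 12, 21, 27, 18), (2, 25, 36, 13, 20, 12, 13), (2, 25, 36, 13, 20, 26, 25), (2, 25, 36, 13, 20, 27, 18), (2, 25, 36, 38, 32, 12, 13), (2, 25, 36, 38, 32, 26, 25), (2, 25, 36, 38, 32, 27, 18), (2, 25, 36, 4, 23, 12, 13), (2, 25, 36, 4, 23, 26, 25), (2, 25, 36, 4, 23, 27, 18), (2, 25, 36, 5, 20, 12, 13), (2, 25, 36, 5, 20, 26, 25), (2, 25, 36, 5, 20, 27, 18), (35, 30, 36, 12, 2, 12, 13), (35, 30, 36, 12, 2, 26, 25), (35, 30, 36, 12, 2, 27, 18), (35, 30, 36, 12, 21, 12, 13), (35, 30, 36, 12, 21, 26, 25), (35, 30, 36, 12, 21, 27, 18), (35, 30, 36, 13, 20, 12, 13), (35, 30, 36, 13, 20, 26, 25), (35, 30, 36, 13, 20, 27, 18), (35, 30, 36, 38, 32, 12, 13), (35, 30, 36, 38, 32, 26, 25), (35, 30, 36, 38, 32, 27, 18), (35, 30, 36, 4, 23, 12, 13), (35, 30, 36, 4, 23, 26, 25), (35, 30, 36, 4, 23, 27, 18), (35, 30, 36, 5, 20, 12, 13), (35, 30, 36, 5, 20, 26, 25), (35, 30, 36, 5, 20, 27, 18), (36, 40, 36, 12, 2, 12, 13), (36, 40, 36, 12, 2, 26, 25), (36, 40, 36, 12, 2, 27, 18), (36, 40, 36, 12, 21, 12, 13), (36, 40, 36, 12, 21, 26, 25), (36, 40, 36, 12, 21, 27, 18), (36, 40, 36, 13, 20, 12, 13), (36, 40, 36, 13, 20, 26, 25), (36, 40, 36, 13, 20, 27, 18), (36, 40, 36, 38, 32, 12, 13), (36, 40, 36, 38, 32, 26, 25), (36, 40, 36, 38, 32, 27, 18), (36, 40, 36, 4, 23, 12, 13), (36, 40, 36, 4, 23, 26, 25), (36, 40, 36, 4, 23, 27, 18), (36, 40, 36, 5, 20, 12, 13), (36, 40, 36, 5, 20, 26, 25), (36, 40, 36, 5, 20, 27, 18)}
Selection C ≠ 2: {(35, 30, 36, 12, 2, 12, 13), (35, 30, 36, 12, 2, 26, 25), (35, 30, 36, 12, 2, 27, 18), (35, 30, 36, 12, 21, 12, 13), (35, 30, 36, 12, 21, 26, 25), (35, 30, 36, 12, 21, 27, 18), (35, 30, 36, 13, 20, 12, 13), (35, 30, 36, 13, 20, 26, 25), (35, 30, 36, 13, 20, 27, 18), (35, 30, 36, 38, 32, 12, 13), (35, 30, 36, 38, 32, 26, 25), (35, 30, 36, 38, 32, 27, 18), (35, 30, 36, 4, 23, 12, 13), (35, 30, 36, 4, 23, 26, 25), (35, 30, 36, 4, 23, 27, 18), (35, 30, 36, 5, 20, 12, 13), (35, 30, 36, 5, 20, 26, 25), (35, 30, 36, 5, 20, 27, 18), (36, 40, 36, 12, 2, 12, 13), (36, 40, 36, 12, 2, 26, 25), (36, 40, 36, 12, 2, 27, 18), (36, 40, 36, 12, 21, 12, 13), (36, 40, 36, 12, 21, 26, 25), (36, 40, 36, 12, 21, 27, 18), (36, 40, 36, 13, 20, 12, 13), (36, 40, 36, 13, 20, 26, 25), (36, 40, 36, 13, 20, 27, 18), (36, 40, 36, 38, 32, 12, 13), (36, 40, 36, 38, 32, 26, 25), (36, 40, 36, 38, 32, 27, 18), (36, 40, 36, 4, 23, 12, 13), (36, 40, 36, 4, 23, 26, 25), (36, 40, 36, 4, 23, 27, 18), (36, 40, 36, 5, 20, 12, 13), (36, 40, 36, 5, 20, 26, 25), (36, 40, 36, 5, 20, 27, 18)}
Selection B > 35: {(36, 40, 36, 12, 2, 12, 13), (36, 40, 36, 12, 2, 26, 25), (36, 40, 36, 12, 2, 27, 18), (36, 40, 36, 12, 21, 12, 13), (36, 40, 36, 12, 21, 26, 25), (36, 40, 36, 12, 21, 27, 18), (36, 40, 36, 13, 20, 12, 13), (36, 40, 36, 13, 20, 26, 25), (36, 40, 36, 13, 20, 27, 18), (36, 40, 36, 38, 32, 12, 13), (36, 40, 36, 38, 32, 26, 25), (36, 40, 36, 38, 32, 27, 18), (36, 40, 36, 4, 23, 12, 13), (36, 40, 36, 4, 23, 26, 25), (36, 40, 36, 4, 23, 27, 18), (36, 40, 36, 5, 20, 12, 13), (36, 40, 36, 5, 20, 26, 25), (36, 40, 36, 5, 20, 27, 18)}
Keep only column(s) D, E (15 duplicate(s) eliminated): {(36, 13), (36, 18), (36, 25)}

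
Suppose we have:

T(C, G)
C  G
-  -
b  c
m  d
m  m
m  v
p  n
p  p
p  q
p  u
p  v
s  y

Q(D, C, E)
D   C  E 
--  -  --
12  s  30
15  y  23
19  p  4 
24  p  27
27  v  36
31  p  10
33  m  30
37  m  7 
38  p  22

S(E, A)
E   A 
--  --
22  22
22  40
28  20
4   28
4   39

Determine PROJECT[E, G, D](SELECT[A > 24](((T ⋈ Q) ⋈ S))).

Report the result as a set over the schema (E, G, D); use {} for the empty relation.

T ⋈ Q (natural join on C): {(m, d, 33, 30), (m, d, 37, 7), (m, m, 33, 30), (m, m, 37, 7), (m, v, 33, 30), (m, v, 37, 7), (p, n, 19, 4), (p, n, 24, 27), (p, n, 31, 10), (p, n, 38, 22), (p, p, 19, 4), (p, p, 24, 27), (p, p, 31, 10), (p, p, 38, 22), (p, q, 19, 4), (p, q, 24, 27), (p, q, 31, 10), (p, q, 38, 22), (p, u, 19, 4), (p, u, 24, 27), (p, u, 31, 10), (p, u, 38, 22), (p, v, 19, 4), (p, v, 24, 27), (p, v, 31, 10), (p, v, 38, 22), (s, y, 12, 30)}
(T ⋈ Q) ⋈ S (natural join on E): {(p, n, 19, 4, 28), (p, n, 19, 4, 39), (p, n, 38, 22, 22), (p, n, 38, 22, 40), (p, p, 19, 4, 28), (p, p, 19, 4, 39), (p, p, 38, 22, 22), (p, p, 38, 22, 40), (p, q, 19, 4, 28), (p, q, 19, 4, 39), (p, q, 38, 22, 22), (p, q, 38, 22, 40), (p, u, 19, 4, 28), (p, u, 19, 4, 39), (p, u, 38, 22, 22), (p, u, 38, 22, 40), (p, v, 19, 4, 28), (p, v, 19, 4, 39), (p, v, 38, 22, 22), (p, v, 38, 22, 40)}
Selection A > 24: {(p, n, 19, 4, 28), (p, n, 19, 4, 39), (p, n, 38, 22, 40), (p, p, 19, 4, 28), (p, p, 19, 4, 39), (p, p, 38, 22, 40), (p, q, 19, 4, 28), (p, q, 19, 4, 39), (p, q, 38, 22, 40), (p, u, 19, 4, 28), (p, u, 19, 4, 39), (p, u, 38, 22, 40), (p, v, 19, 4, 28), (p, v, 19, 4, 39), (p, v, 38, 22, 40)}
π_{E, G, D} gives {(22, n, 38), (22, p, 38), (22, q, 38), (22, u, 38), (22, v, 38), (4, n, 19), (4, p, 19), (4, q, 19), (4, u, 19), (4, v, 19)} (5 duplicate(s) eliminated).

{(22, n, 38), (22, p, 38), (22, q, 38), (22, u, 38), (22, v, 38), (4, n, 19), (4, p, 19), (4, q, 19), (4, u, 19), (4, v, 19)}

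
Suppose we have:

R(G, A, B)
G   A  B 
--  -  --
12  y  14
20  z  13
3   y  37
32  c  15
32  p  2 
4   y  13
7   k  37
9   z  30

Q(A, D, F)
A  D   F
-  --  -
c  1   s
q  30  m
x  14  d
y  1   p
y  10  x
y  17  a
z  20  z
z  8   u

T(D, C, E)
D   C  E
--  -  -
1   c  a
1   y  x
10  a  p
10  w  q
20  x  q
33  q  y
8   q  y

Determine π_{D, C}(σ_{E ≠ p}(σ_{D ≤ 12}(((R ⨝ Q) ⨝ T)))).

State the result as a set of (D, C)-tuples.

Joining R and Q on A yields {(12, y, 14, 1, p), (12, y, 14, 10, x), (12, y, 14, 17, a), (20, z, 13, 20, z), (20, z, 13, 8, u), (3, y, 37, 1, p), (3, y, 37, 10, x), (3, y, 37, 17, a), (32, c, 15, 1, s), (4, y, 13, 1, p), (4, y, 13, 10, x), (4, y, 13, 17, a), (9, z, 30, 20, z), (9, z, 30, 8, u)}.
Joining (R ⨝ Q) and T on D yields {(12, y, 14, 1, p, c, a), (12, y, 14, 1, p, y, x), (12, y, 14, 10, x, a, p), (12, y, 14, 10, x, w, q), (20, z, 13, 20, z, x, q), (20, z, 13, 8, u, q, y), (3, y, 37, 1, p, c, a), (3, y, 37, 1, p, y, x), (3, y, 37, 10, x, a, p), (3, y, 37, 10, x, w, q), (32, c, 15, 1, s, c, a), (32, c, 15, 1, s, y, x), (4, y, 13, 1, p, c, a), (4, y, 13, 1, p, y, x), (4, y, 13, 10, x, a, p), (4, y, 13, 10, x, w, q), (9, z, 30, 20, z, x, q), (9, z, 30, 8, u, q, y)}.
Filtering on D ≤ 12 leaves {(12, y, 14, 1, p, c, a), (12, y, 14, 1, p, y, x), (12, y, 14, 10, x, a, p), (12, y, 14, 10, x, w, q), (20, z, 13, 8, u, q, y), (3, y, 37, 1, p, c, a), (3, y, 37, 1, p, y, x), (3, y, 37, 10, x, a, p), (3, y, 37, 10, x, w, q), (32, c, 15, 1, s, c, a), (32, c, 15, 1, s, y, x), (4, y, 13, 1, p, c, a), (4, y, 13, 1, p, y, x), (4, y, 13, 10, x, a, p), (4, y, 13, 10, x, w, q), (9, z, 30, 8, u, q, y)}.
Filtering on E ≠ p leaves {(12, y, 14, 1, p, c, a), (12, y, 14, 1, p, y, x), (12, y, 14, 10, x, w, q), (20, z, 13, 8, u, q, y), (3, y, 37, 1, p, c, a), (3, y, 37, 1, p, y, x), (3, y, 37, 10, x, w, q), (32, c, 15, 1, s, c, a), (32, c, 15, 1, s, y, x), (4, y, 13, 1, p, c, a), (4, y, 13, 1, p, y, x), (4, y, 13, 10, x, w, q), (9, z, 30, 8, u, q, y)}.
Projecting to D, C (9 duplicate(s) eliminated): {(1, c), (1, y), (10, w), (8, q)}

{(1, c), (1, y), (10, w), (8, q)}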